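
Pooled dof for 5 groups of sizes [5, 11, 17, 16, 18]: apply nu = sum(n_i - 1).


nu = sum_i (n_i - 1)
nu = ((5 - 1) + (11 - 1) + (17 - 1) + (16 - 1) + (18 - 1))
nu = 4 + 10 + 16 + 15 + 17
nu = 62

62


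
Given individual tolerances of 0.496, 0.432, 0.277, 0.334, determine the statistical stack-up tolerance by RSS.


RSS = sqrt(0.496^2 + 0.432^2 + 0.277^2 + 0.334^2)
= sqrt(0.620925)
= 0.7880

0.7880


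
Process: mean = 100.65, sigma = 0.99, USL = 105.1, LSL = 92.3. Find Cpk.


Cpu = (USL - mean) / (3*sigma) = (105.1 - 100.65) / (3*0.99) = 1.4983
Cpl = (mean - LSL) / (3*sigma) = (100.65 - 92.3) / (3*0.99) = 2.8114
Cpk = min(Cpu, Cpl) = 1.4983

1.4983


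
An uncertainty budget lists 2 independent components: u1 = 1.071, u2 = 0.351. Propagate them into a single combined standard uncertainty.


uc = sqrt(1.071^2 + 0.351^2)
uc = sqrt(1.270242)
uc = 1.1271

1.1271


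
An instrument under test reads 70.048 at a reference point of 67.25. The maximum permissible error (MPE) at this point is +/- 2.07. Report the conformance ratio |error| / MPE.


e = indication - reference = 70.048 - 67.25 = 2.7980
|e| = 2.7980
ratio = |e| / MPE = 2.7980 / 2.07
ratio = 1.3517

1.3517


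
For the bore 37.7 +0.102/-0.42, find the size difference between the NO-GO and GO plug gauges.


GO = nominal - lower_tol (smallest hole = maximum material condition)
GO = 37.7 - 0.42 = 37.28
NO-GO = nominal + upper_tol (largest hole = least material condition)
NO-GO = 37.7 + 0.102 = 37.802
spread = NO-GO - GO = 37.802 - 37.28 = 0.5220

0.5220


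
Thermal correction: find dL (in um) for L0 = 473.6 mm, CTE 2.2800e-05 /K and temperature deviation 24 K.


dL = L * alpha * dT
= 473.6 * 2.2800e-05 * 24
= 0.2591539 mm
dL_um = 0.2591539 * 1000 = 259.1539 um

259.1539


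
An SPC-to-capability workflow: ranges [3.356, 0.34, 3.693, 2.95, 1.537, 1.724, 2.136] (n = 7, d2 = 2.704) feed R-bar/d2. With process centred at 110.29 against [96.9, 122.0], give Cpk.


R_bar = (3.356 + 0.34 + 3.693 + 2.95 + 1.537 + 1.724 + 2.136) / 7 = 2.248
sigma = R_bar / d2 = 2.248 / 2.704 = 0.83136095
Cp = (USL - LSL)/(6*sigma) = (122.0 - 96.9)/(6*0.83136095) = 5.0319
Cpu = (122.0 - 110.29)/(3*0.83136095) = 4.6951
Cpl = (110.29 - 96.9)/(3*0.83136095) = 5.3687
Cpk = min(Cpu, Cpl) = 4.6951

4.6951


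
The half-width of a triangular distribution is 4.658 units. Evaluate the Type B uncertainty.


u_B = half_width / sqrt(6)
u_B = 4.658 / 2.4494897
u_B = 1.9016

1.9016


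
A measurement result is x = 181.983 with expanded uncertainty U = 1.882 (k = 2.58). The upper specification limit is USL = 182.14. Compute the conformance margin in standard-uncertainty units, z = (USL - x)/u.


u = U / k = 1.882 / 2.58 = 0.72945736
margin = |USL - x| = |182.14 - 181.983| = 0.157
z = margin / u = 0.157 / 0.72945736
z = 0.2152

0.2152


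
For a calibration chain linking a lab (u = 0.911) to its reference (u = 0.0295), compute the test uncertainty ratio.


TUR = u_lab / u_ref
= 0.911 / 0.0295
= 30.8814

30.8814


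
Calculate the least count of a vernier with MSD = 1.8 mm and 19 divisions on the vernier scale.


LC = MSD / n_div
= 1.8 / 19
= 0.0947

0.0947


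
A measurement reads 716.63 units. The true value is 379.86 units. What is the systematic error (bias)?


Systematic error = measured - true
= 716.63 - 379.86
= 336.7700

336.7700


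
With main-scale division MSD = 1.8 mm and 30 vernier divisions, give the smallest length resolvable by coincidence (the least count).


LC = MSD / n_div
= 1.8 / 30
= 0.0600

0.0600


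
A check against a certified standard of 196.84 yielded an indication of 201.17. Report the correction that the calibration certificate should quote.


Correction = standard - reading
= 196.84 - 201.17
= -4.3300

-4.3300


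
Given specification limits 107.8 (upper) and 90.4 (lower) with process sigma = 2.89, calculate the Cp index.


Cp = (USL - LSL) / (6 * sigma)
= (107.8 - 90.4) / (6 * 2.89)
= 17.4000 / 17.3400
= 1.0035

1.0035


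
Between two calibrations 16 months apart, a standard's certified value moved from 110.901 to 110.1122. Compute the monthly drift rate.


rate = (v2 - v1) / months
= (110.1122 - 110.901) / 16
= -0.7888 / 16
= -0.0493

-0.0493


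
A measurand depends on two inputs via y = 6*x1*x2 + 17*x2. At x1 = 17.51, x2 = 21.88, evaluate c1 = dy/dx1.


y = 6*x1*x2 + 17*x2
dy/dx1 = 6*x2
Evaluate at x2 = 21.88: c1 = 6 * 21.88
c1 = 131.2800

131.2800


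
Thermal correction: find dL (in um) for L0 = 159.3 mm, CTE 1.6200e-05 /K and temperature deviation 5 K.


dL = L * alpha * dT
= 159.3 * 1.6200e-05 * 5
= 0.0129033 mm
dL_um = 0.0129033 * 1000 = 12.9033 um

12.9033


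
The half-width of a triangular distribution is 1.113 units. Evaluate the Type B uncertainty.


u_B = half_width / sqrt(6)
u_B = 1.113 / 2.4494897
u_B = 0.4544

0.4544


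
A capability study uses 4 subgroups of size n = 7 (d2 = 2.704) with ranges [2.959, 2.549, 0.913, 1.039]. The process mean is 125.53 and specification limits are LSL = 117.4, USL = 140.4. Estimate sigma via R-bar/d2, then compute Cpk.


R_bar = (2.959 + 2.549 + 0.913 + 1.039) / 4 = 1.865
sigma = R_bar / d2 = 1.865 / 2.704 = 0.68971893
Cp = (USL - LSL)/(6*sigma) = (140.4 - 117.4)/(6*0.68971893) = 5.5578
Cpu = (140.4 - 125.53)/(3*0.68971893) = 7.1865
Cpl = (125.53 - 117.4)/(3*0.68971893) = 3.9291
Cpk = min(Cpu, Cpl) = 3.9291

3.9291


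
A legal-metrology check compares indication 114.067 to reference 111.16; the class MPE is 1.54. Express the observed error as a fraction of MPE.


e = indication - reference = 114.067 - 111.16 = 2.9070
|e| = 2.9070
ratio = |e| / MPE = 2.9070 / 1.54
ratio = 1.8877

1.8877


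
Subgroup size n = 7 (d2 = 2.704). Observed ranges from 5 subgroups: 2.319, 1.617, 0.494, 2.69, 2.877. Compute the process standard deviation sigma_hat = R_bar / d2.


R_bar = (2.319 + 1.617 + 0.494 + 2.69 + 2.877) / 5
R_bar = 9.997 / 5 = 1.9994
sigma_hat = R_bar / d2 = 1.9994 / 2.704 = 0.7394

0.7394


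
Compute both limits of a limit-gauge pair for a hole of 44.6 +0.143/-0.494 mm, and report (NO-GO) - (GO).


GO = nominal - lower_tol (smallest hole = maximum material condition)
GO = 44.6 - 0.494 = 44.106
NO-GO = nominal + upper_tol (largest hole = least material condition)
NO-GO = 44.6 + 0.143 = 44.743
spread = NO-GO - GO = 44.743 - 44.106 = 0.6370

0.6370


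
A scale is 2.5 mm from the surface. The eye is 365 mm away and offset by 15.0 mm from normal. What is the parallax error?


error = h * offset / d
= 2.5 * 15.0 / 365
= 0.1027

0.1027


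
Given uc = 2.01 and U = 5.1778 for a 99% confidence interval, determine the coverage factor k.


k = U / uc
k = 5.1778 / 2.01
k = 2.576

2.576


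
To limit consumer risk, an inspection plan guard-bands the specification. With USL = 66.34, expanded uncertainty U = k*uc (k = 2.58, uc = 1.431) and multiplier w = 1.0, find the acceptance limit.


U = k * uc = 2.58 * 1.431 = 3.69198
guard band g = w * U = 1.0 * 3.69198 = 3.69198
AL = USL - g = 66.34 - 3.69198
AL = 62.6480

62.6480


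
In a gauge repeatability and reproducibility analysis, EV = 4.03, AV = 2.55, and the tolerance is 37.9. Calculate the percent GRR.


GRR = sqrt(EV^2 + AV^2) = sqrt(4.03^2 + 2.55^2) = 4.7690041
%GRR = GRR / tol * 100 = 4.7690041 / 37.9 * 100
%GRR = 12.5831

12.5831


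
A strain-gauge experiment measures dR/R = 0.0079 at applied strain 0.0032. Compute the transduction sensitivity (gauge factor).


GF = (dR/R) / epsilon
= 0.0079 / 0.0032
= 2.4688

2.4688


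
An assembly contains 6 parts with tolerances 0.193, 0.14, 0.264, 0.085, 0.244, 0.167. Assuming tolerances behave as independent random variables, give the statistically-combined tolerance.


RSS = sqrt(0.193^2 + 0.14^2 + 0.264^2 + 0.085^2 + 0.244^2 + 0.167^2)
= sqrt(0.221195)
= 0.4703

0.4703


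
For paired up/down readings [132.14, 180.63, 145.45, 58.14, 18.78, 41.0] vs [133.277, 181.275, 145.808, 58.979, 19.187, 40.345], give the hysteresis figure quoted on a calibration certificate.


|132.14 - 133.277| = 1.1370
|180.63 - 181.275| = 0.6450
|145.45 - 145.808| = 0.3580
|58.14 - 58.979| = 0.8390
|18.78 - 19.187| = 0.4070
|41.0 - 40.345| = 0.6550
hysteresis = max(diffs) = 1.1370

1.1370


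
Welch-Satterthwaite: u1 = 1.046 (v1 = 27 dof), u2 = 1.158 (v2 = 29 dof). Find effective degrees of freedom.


uc = sqrt(u1^2 + u2^2) = sqrt(1.046^2 + 1.158^2) = 1.5604743
v_eff = uc^4 / (u1^4/v1 + u2^4/v2)
= 1.5604743^4 / (1.046^4/27 + 1.158^4/29)
= 5.9296148 / 0.10634302
v_eff = 55.7593

55.7593


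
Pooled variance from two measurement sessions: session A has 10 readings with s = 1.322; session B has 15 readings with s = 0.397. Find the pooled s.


s_p = sqrt(((n1-1)*s1^2 + (n2-1)*s2^2) / (n1+n2-2))
numerator = (10-1)*1.322^2 + (15-1)*0.397^2 = 15.729156 + 2.206526 = 17.935682
denominator = 10 + 15 - 2 = 23
s_p^2 = 17.935682 / 23 = 0.77981226
s_p = sqrt(0.77981226) = 0.8831

0.8831


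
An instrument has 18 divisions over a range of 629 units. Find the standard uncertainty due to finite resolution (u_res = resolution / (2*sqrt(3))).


resolution = range / divisions
resolution = 629 / 18 = 34.944444
u_res = resolution / (2*sqrt(3))
u_res = 34.944444 / 3.4641016
u_res = 10.0876

10.0876


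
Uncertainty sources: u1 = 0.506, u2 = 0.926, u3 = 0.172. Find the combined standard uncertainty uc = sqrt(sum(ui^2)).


uc = sqrt(0.506^2 + 0.926^2 + 0.172^2)
uc = sqrt(1.143096)
uc = 1.0692

1.0692


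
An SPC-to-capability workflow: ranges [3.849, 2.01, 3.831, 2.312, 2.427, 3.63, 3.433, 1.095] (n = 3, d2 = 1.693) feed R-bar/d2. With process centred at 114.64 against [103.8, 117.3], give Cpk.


R_bar = (3.849 + 2.01 + 3.831 + 2.312 + 2.427 + 3.63 + 3.433 + 1.095) / 8 = 2.823375
sigma = R_bar / d2 = 2.823375 / 1.693 = 1.6676757
Cp = (USL - LSL)/(6*sigma) = (117.3 - 103.8)/(6*1.6676757) = 1.3492
Cpu = (117.3 - 114.64)/(3*1.6676757) = 0.5317
Cpl = (114.64 - 103.8)/(3*1.6676757) = 2.1667
Cpk = min(Cpu, Cpl) = 0.5317

0.5317


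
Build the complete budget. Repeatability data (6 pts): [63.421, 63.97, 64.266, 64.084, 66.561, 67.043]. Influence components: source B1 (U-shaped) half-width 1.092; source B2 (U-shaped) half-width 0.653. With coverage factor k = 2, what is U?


mean = (63.421 + 63.97 + 64.266 + 64.084 + 66.561 + 67.043) / 6 = 64.89083333
s = sqrt(sum((x - mean)^2)/(n-1)) = 1.5146629
u_A = s / sqrt(n) = 1.5146629 / sqrt(6) = 0.61835854
u_B1 = 1.092 / sqrt(2) = 0.77216061
u_B2 = 0.653 / sqrt(2) = 0.46174073
uc = sqrt(0.61835854^2 + 0.77216061^2 + 0.46174073^2) = 1.0916977
U = k * uc = 2 * 1.0916977
U = 2.1834

2.1834


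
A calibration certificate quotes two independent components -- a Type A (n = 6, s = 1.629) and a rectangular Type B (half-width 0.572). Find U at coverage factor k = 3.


u_A = s / sqrt(n) = 1.629 / sqrt(6) = 0.66503647
u_B = half_width / sqrt(3) = 0.572 / sqrt(3) = 0.33024435
uc = sqrt(u_A^2 + u_B^2) = sqrt(0.66503647^2 + 0.33024435^2) = 0.74251925
U = k * uc = 3 * 0.74251925
U = 2.2276

2.2276


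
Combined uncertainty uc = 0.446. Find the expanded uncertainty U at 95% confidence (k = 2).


U = k * uc
U = 2 * 0.446
U = 0.8920

0.8920


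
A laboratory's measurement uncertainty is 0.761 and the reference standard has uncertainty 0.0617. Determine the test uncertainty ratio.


TUR = u_lab / u_ref
= 0.761 / 0.0617
= 12.3339

12.3339


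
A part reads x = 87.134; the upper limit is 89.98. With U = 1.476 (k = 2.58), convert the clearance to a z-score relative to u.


u = U / k = 1.476 / 2.58 = 0.57209302
margin = |USL - x| = |89.98 - 87.134| = 2.846
z = margin / u = 2.846 / 0.57209302
z = 4.9747

4.9747


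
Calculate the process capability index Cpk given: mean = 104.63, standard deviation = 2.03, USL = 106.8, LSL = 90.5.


Cpu = (USL - mean) / (3*sigma) = (106.8 - 104.63) / (3*2.03) = 0.3563
Cpl = (mean - LSL) / (3*sigma) = (104.63 - 90.5) / (3*2.03) = 2.3202
Cpk = min(Cpu, Cpl) = 0.3563

0.3563


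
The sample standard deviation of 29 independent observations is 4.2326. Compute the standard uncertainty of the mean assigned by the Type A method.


u_A = s / sqrt(n)
u_A = 4.2326 / sqrt(29)
u_A = 4.2326 / 5.3851648
u_A = 0.7860

0.7860


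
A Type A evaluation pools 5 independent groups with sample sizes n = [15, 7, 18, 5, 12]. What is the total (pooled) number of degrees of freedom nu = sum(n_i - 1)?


nu = sum_i (n_i - 1)
nu = ((15 - 1) + (7 - 1) + (18 - 1) + (5 - 1) + (12 - 1))
nu = 14 + 6 + 17 + 4 + 11
nu = 52

52


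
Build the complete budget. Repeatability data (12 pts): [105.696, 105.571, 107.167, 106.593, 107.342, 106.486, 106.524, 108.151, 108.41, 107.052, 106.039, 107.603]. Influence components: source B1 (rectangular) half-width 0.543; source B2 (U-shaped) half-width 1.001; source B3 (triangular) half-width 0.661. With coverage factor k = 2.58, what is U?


mean = (105.696 + 105.571 + 107.167 + 106.593 + 107.342 + 106.486 + 106.524 + 108.151 + 108.41 + 107.052 + 106.039 + 107.603) / 12 = 106.8861667
s = sqrt(sum((x - mean)^2)/(n-1)) = 0.90408013
u_A = s / sqrt(n) = 0.90408013 / sqrt(12) = 0.26098545
u_B1 = 0.543 / sqrt(3) = 0.3135012
u_B2 = 1.001 / sqrt(2) = 0.70781389
u_B3 = 0.661 / sqrt(6) = 0.26985212
uc = sqrt(0.26098545^2 + 0.3135012^2 + 0.70781389^2 + 0.26985212^2) = 0.86035869
U = k * uc = 2.58 * 0.86035869
U = 2.2197

2.2197


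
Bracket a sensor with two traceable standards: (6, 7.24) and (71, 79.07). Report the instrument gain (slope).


slope = (y2 - y1) / (x2 - x1)
= (79.07 - 7.24) / (71 - 6)
= 71.8300 / 65
= 1.1051

1.1051


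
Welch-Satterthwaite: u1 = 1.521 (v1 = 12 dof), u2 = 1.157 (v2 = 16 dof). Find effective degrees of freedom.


uc = sqrt(u1^2 + u2^2) = sqrt(1.521^2 + 1.157^2) = 1.9110442
v_eff = uc^4 / (u1^4/v1 + u2^4/v2)
= 1.9110442^4 / (1.521^4/12 + 1.157^4/16)
= 13.337761 / 0.55799959
v_eff = 23.9028

23.9028


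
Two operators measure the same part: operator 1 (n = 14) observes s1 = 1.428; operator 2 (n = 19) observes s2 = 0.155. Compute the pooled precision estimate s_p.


s_p = sqrt(((n1-1)*s1^2 + (n2-1)*s2^2) / (n1+n2-2))
numerator = (14-1)*1.428^2 + (19-1)*0.155^2 = 26.509392 + 0.43245 = 26.941842
denominator = 14 + 19 - 2 = 31
s_p^2 = 26.941842 / 31 = 0.86909168
s_p = sqrt(0.86909168) = 0.9323

0.9323


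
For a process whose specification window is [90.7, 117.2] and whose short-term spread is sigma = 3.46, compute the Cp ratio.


Cp = (USL - LSL) / (6 * sigma)
= (117.2 - 90.7) / (6 * 3.46)
= 26.5000 / 20.7600
= 1.2765

1.2765


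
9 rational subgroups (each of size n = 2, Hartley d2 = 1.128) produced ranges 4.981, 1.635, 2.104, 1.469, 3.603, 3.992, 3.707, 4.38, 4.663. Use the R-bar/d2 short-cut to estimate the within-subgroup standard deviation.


R_bar = (4.981 + 1.635 + 2.104 + 1.469 + 3.603 + 3.992 + 3.707 + 4.38 + 4.663) / 9
R_bar = 30.534 / 9 = 3.3926667
sigma_hat = R_bar / d2 = 3.3926667 / 1.128 = 3.0077

3.0077


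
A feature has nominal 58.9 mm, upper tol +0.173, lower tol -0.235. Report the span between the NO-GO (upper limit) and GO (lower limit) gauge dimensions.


GO = nominal - lower_tol (smallest hole = maximum material condition)
GO = 58.9 - 0.235 = 58.665
NO-GO = nominal + upper_tol (largest hole = least material condition)
NO-GO = 58.9 + 0.173 = 59.073
spread = NO-GO - GO = 59.073 - 58.665 = 0.4080

0.4080


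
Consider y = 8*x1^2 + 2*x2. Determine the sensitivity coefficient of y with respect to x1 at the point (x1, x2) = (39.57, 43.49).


y = 8*x1^2 + 2*x2
dy/dx1 = 2*8*x1
Evaluate at x1 = 39.57: c1 = 16 * 39.57
c1 = 633.1200

633.1200


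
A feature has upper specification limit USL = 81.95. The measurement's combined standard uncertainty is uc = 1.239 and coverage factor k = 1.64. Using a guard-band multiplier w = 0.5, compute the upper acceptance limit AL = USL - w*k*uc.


U = k * uc = 1.64 * 1.239 = 2.03196
guard band g = w * U = 0.5 * 2.03196 = 1.01598
AL = USL - g = 81.95 - 1.01598
AL = 80.9340

80.9340


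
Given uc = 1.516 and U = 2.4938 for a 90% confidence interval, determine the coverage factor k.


k = U / uc
k = 2.4938 / 1.516
k = 1.645

1.645


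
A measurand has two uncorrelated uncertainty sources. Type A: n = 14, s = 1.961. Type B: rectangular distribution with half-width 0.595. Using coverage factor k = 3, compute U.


u_A = s / sqrt(n) = 1.961 / sqrt(14) = 0.5240993
u_B = half_width / sqrt(3) = 0.595 / sqrt(3) = 0.34352341
uc = sqrt(u_A^2 + u_B^2) = sqrt(0.5240993^2 + 0.34352341^2) = 0.62664855
U = k * uc = 3 * 0.62664855
U = 1.8799

1.8799


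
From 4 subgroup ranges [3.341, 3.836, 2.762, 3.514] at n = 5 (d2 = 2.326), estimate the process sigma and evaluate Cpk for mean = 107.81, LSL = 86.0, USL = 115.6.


R_bar = (3.341 + 3.836 + 2.762 + 3.514) / 4 = 3.36325
sigma = R_bar / d2 = 3.36325 / 2.326 = 1.4459372
Cp = (USL - LSL)/(6*sigma) = (115.6 - 86.0)/(6*1.4459372) = 3.4119
Cpu = (115.6 - 107.81)/(3*1.4459372) = 1.7958
Cpl = (107.81 - 86.0)/(3*1.4459372) = 5.0279
Cpk = min(Cpu, Cpl) = 1.7958

1.7958


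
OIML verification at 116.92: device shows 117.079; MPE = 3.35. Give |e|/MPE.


e = indication - reference = 117.079 - 116.92 = 0.1590
|e| = 0.1590
ratio = |e| / MPE = 0.1590 / 3.35
ratio = 0.0475

0.0475


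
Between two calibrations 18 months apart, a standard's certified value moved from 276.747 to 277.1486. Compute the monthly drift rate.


rate = (v2 - v1) / months
= (277.1486 - 276.747) / 18
= 0.4016 / 18
= 0.0223

0.0223


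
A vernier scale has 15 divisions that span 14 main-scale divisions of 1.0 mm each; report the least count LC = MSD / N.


LC = MSD / n_div
= 1.0 / 15
= 0.0667

0.0667


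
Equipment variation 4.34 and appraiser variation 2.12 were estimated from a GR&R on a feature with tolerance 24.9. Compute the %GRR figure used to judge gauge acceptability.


GRR = sqrt(EV^2 + AV^2) = sqrt(4.34^2 + 2.12^2) = 4.8301139
%GRR = GRR / tol * 100 = 4.8301139 / 24.9 * 100
%GRR = 19.3980

19.3980


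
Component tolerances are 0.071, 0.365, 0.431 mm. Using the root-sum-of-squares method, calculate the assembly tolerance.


RSS = sqrt(0.071^2 + 0.365^2 + 0.431^2)
= sqrt(0.324027)
= 0.5692

0.5692


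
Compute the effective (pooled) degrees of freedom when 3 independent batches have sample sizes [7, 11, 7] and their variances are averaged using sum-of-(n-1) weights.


nu = sum_i (n_i - 1)
nu = ((7 - 1) + (11 - 1) + (7 - 1))
nu = 6 + 10 + 6
nu = 22

22


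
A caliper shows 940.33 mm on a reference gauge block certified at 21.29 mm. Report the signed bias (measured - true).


Systematic error = measured - true
= 940.33 - 21.29
= 919.0400

919.0400


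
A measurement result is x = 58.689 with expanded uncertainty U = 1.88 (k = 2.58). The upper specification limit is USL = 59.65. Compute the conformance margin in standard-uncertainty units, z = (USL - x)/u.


u = U / k = 1.88 / 2.58 = 0.72868217
margin = |USL - x| = |59.65 - 58.689| = 0.961
z = margin / u = 0.961 / 0.72868217
z = 1.3188

1.3188


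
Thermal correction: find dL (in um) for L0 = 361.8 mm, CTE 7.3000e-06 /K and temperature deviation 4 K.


dL = L * alpha * dT
= 361.8 * 7.3000e-06 * 4
= 0.0105646 mm
dL_um = 0.0105646 * 1000 = 10.5646 um

10.5646


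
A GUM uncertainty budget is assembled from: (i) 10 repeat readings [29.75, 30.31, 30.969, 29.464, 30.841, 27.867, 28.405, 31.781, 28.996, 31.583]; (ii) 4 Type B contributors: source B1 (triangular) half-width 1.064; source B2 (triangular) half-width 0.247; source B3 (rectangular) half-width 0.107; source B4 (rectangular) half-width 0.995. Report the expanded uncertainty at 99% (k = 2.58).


mean = (29.75 + 30.31 + 30.969 + 29.464 + 30.841 + 27.867 + 28.405 + 31.781 + 28.996 + 31.583) / 10 = 29.9966
s = sqrt(sum((x - mean)^2)/(n-1)) = 1.3279727
u_A = s / sqrt(n) = 1.3279727 / sqrt(10) = 0.41994184
u_B1 = 1.064 / sqrt(6) = 0.43437618
u_B2 = 0.247 / sqrt(6) = 0.10083733
u_B3 = 0.107 / sqrt(3) = 0.061776479
u_B4 = 0.995 / sqrt(3) = 0.57446352
uc = sqrt(0.41994184^2 + 0.43437618^2 + 0.10083733^2 + 0.061776479^2 + 0.57446352^2) = 0.8420372
U = k * uc = 2.58 * 0.8420372
U = 2.1725

2.1725


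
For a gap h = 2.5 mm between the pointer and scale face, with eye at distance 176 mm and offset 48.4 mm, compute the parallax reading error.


error = h * offset / d
= 2.5 * 48.4 / 176
= 0.6875

0.6875


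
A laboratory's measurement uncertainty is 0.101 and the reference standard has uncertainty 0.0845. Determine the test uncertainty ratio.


TUR = u_lab / u_ref
= 0.101 / 0.0845
= 1.1953

1.1953


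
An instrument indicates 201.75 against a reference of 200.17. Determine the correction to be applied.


Correction = standard - reading
= 200.17 - 201.75
= -1.5800

-1.5800


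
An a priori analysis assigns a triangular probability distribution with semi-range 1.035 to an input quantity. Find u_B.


u_B = half_width / sqrt(6)
u_B = 1.035 / 2.4494897
u_B = 0.4225

0.4225


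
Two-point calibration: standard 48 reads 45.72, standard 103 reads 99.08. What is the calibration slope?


slope = (y2 - y1) / (x2 - x1)
= (99.08 - 45.72) / (103 - 48)
= 53.3600 / 55
= 0.9702

0.9702


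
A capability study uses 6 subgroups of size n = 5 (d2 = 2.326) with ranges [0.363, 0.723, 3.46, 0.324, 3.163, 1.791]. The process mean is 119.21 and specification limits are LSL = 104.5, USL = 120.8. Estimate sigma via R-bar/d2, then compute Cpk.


R_bar = (0.363 + 0.723 + 3.46 + 0.324 + 3.163 + 1.791) / 6 = 1.6373333
sigma = R_bar / d2 = 1.6373333 / 2.326 = 0.70392661
Cp = (USL - LSL)/(6*sigma) = (120.8 - 104.5)/(6*0.70392661) = 3.8593
Cpu = (120.8 - 119.21)/(3*0.70392661) = 0.7529
Cpl = (119.21 - 104.5)/(3*0.70392661) = 6.9657
Cpk = min(Cpu, Cpl) = 0.7529

0.7529


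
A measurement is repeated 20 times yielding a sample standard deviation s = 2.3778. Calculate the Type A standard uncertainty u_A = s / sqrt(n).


u_A = s / sqrt(n)
u_A = 2.3778 / sqrt(20)
u_A = 2.3778 / 4.472136
u_A = 0.5317

0.5317


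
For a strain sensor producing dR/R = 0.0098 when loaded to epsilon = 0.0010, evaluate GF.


GF = (dR/R) / epsilon
= 0.0098 / 0.0010
= 9.8000

9.8000


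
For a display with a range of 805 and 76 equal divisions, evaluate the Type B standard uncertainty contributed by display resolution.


resolution = range / divisions
resolution = 805 / 76 = 10.592105
u_res = resolution / (2*sqrt(3))
u_res = 10.592105 / 3.4641016
u_res = 3.0577

3.0577


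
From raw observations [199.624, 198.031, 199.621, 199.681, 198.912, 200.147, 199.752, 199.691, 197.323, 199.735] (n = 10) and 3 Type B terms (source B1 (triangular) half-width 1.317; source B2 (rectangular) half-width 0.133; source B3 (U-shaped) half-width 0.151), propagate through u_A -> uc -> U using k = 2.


mean = (199.624 + 198.031 + 199.621 + 199.681 + 198.912 + 200.147 + 199.752 + 199.691 + 197.323 + 199.735) / 10 = 199.2517
s = sqrt(sum((x - mean)^2)/(n-1)) = 0.8983381
u_A = s / sqrt(n) = 0.8983381 / sqrt(10) = 0.28407945
u_B1 = 1.317 / sqrt(6) = 0.537663
u_B2 = 0.133 / sqrt(3) = 0.076787586
u_B3 = 0.151 / sqrt(2) = 0.10677312
uc = sqrt(0.28407945^2 + 0.537663^2 + 0.076787586^2 + 0.10677312^2) = 0.62215711
U = k * uc = 2 * 0.62215711
U = 1.2443

1.2443


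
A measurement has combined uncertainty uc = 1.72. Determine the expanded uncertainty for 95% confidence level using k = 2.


U = k * uc
U = 2 * 1.72
U = 3.4400

3.4400


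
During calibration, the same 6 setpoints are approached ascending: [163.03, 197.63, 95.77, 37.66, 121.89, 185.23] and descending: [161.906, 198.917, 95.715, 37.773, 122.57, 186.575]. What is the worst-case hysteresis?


|163.03 - 161.906| = 1.1240
|197.63 - 198.917| = 1.2870
|95.77 - 95.715| = 0.0550
|37.66 - 37.773| = 0.1130
|121.89 - 122.57| = 0.6800
|185.23 - 186.575| = 1.3450
hysteresis = max(diffs) = 1.3450

1.3450


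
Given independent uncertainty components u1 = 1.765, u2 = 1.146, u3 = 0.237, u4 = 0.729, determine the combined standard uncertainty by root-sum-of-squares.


uc = sqrt(1.765^2 + 1.146^2 + 0.237^2 + 0.729^2)
uc = sqrt(5.016151)
uc = 2.2397

2.2397


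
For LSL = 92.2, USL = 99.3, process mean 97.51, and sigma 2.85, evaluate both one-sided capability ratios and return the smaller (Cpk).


Cpu = (USL - mean) / (3*sigma) = (99.3 - 97.51) / (3*2.85) = 0.2094
Cpl = (mean - LSL) / (3*sigma) = (97.51 - 92.2) / (3*2.85) = 0.6211
Cpk = min(Cpu, Cpl) = 0.2094

0.2094


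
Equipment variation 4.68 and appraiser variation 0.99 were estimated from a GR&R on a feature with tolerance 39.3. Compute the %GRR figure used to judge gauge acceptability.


GRR = sqrt(EV^2 + AV^2) = sqrt(4.68^2 + 0.99^2) = 4.7835656
%GRR = GRR / tol * 100 = 4.7835656 / 39.3 * 100
%GRR = 12.1719

12.1719


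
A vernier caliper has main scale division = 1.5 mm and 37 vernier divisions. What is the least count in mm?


LC = MSD / n_div
= 1.5 / 37
= 0.0405

0.0405


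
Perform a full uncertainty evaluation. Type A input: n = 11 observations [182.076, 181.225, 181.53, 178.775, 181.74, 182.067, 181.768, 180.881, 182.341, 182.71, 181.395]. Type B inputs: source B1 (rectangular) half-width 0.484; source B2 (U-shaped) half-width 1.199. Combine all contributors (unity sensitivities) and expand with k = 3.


mean = (182.076 + 181.225 + 181.53 + 178.775 + 181.74 + 182.067 + 181.768 + 180.881 + 182.341 + 182.71 + 181.395) / 11 = 181.5007273
s = sqrt(sum((x - mean)^2)/(n-1)) = 1.0416525
u_A = s / sqrt(n) = 1.0416525 / sqrt(11) = 0.31407005
u_B1 = 0.484 / sqrt(3) = 0.27943753
u_B2 = 1.199 / sqrt(2) = 0.84782103
uc = sqrt(0.31407005^2 + 0.27943753^2 + 0.84782103^2) = 0.94632226
U = k * uc = 3 * 0.94632226
U = 2.8390

2.8390


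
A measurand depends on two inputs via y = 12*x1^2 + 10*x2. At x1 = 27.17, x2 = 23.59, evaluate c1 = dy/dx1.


y = 12*x1^2 + 10*x2
dy/dx1 = 2*12*x1
Evaluate at x1 = 27.17: c1 = 24 * 27.17
c1 = 652.0800

652.0800


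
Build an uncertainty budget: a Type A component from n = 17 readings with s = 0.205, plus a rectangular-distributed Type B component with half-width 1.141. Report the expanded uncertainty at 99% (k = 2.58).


u_A = s / sqrt(n) = 0.205 / sqrt(17) = 0.049719803
u_B = half_width / sqrt(3) = 1.141 / sqrt(3) = 0.65875666
uc = sqrt(u_A^2 + u_B^2) = sqrt(0.049719803^2 + 0.65875666^2) = 0.6606303
U = k * uc = 2.58 * 0.6606303
U = 1.7044

1.7044


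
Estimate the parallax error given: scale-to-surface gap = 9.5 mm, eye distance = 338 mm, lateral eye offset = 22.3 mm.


error = h * offset / d
= 9.5 * 22.3 / 338
= 0.6268

0.6268


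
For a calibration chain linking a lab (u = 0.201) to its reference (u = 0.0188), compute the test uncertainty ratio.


TUR = u_lab / u_ref
= 0.201 / 0.0188
= 10.6915

10.6915


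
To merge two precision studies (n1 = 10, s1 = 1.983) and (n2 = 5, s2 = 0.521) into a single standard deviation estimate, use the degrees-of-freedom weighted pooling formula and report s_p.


s_p = sqrt(((n1-1)*s1^2 + (n2-1)*s2^2) / (n1+n2-2))
numerator = (10-1)*1.983^2 + (5-1)*0.521^2 = 35.390601 + 1.085764 = 36.476365
denominator = 10 + 5 - 2 = 13
s_p^2 = 36.476365 / 13 = 2.8058742
s_p = sqrt(2.8058742) = 1.6751

1.6751


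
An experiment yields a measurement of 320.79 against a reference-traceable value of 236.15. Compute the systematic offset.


Systematic error = measured - true
= 320.79 - 236.15
= 84.6400

84.6400


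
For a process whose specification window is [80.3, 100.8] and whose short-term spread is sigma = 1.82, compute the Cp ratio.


Cp = (USL - LSL) / (6 * sigma)
= (100.8 - 80.3) / (6 * 1.82)
= 20.5000 / 10.9200
= 1.8773

1.8773


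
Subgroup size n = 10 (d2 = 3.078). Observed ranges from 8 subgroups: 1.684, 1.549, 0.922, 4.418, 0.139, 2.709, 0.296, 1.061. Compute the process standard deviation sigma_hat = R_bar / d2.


R_bar = (1.684 + 1.549 + 0.922 + 4.418 + 0.139 + 2.709 + 0.296 + 1.061) / 8
R_bar = 12.778 / 8 = 1.59725
sigma_hat = R_bar / d2 = 1.59725 / 3.078 = 0.5189

0.5189


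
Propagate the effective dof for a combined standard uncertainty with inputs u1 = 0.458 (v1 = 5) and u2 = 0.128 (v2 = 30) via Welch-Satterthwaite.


uc = sqrt(u1^2 + u2^2) = sqrt(0.458^2 + 0.128^2) = 0.47555021
v_eff = uc^4 / (u1^4/v1 + u2^4/v2)
= 0.47555021^4 / (0.458^4/5 + 0.128^4/30)
= 0.051142919 / 0.008809135
v_eff = 5.8057

5.8057


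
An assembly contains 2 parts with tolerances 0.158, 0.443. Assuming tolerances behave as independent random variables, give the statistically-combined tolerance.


RSS = sqrt(0.158^2 + 0.443^2)
= sqrt(0.221213)
= 0.4703

0.4703


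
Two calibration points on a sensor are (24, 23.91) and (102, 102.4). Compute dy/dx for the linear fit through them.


slope = (y2 - y1) / (x2 - x1)
= (102.4 - 23.91) / (102 - 24)
= 78.4900 / 78
= 1.0063

1.0063


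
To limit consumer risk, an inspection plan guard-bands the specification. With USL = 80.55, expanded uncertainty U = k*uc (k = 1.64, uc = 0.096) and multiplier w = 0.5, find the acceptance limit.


U = k * uc = 1.64 * 0.096 = 0.15744
guard band g = w * U = 0.5 * 0.15744 = 0.07872
AL = USL - g = 80.55 - 0.07872
AL = 80.4713

80.4713


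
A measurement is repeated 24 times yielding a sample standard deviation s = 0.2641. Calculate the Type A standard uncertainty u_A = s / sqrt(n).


u_A = s / sqrt(n)
u_A = 0.2641 / sqrt(24)
u_A = 0.2641 / 4.8989795
u_A = 0.0539

0.0539


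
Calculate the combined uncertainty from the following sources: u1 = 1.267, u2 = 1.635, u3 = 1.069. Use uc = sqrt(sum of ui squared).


uc = sqrt(1.267^2 + 1.635^2 + 1.069^2)
uc = sqrt(5.421275)
uc = 2.3284

2.3284


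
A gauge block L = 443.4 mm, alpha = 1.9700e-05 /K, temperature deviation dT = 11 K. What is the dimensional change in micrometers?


dL = L * alpha * dT
= 443.4 * 1.9700e-05 * 11
= 0.0960848 mm
dL_um = 0.0960848 * 1000 = 96.0848 um

96.0848


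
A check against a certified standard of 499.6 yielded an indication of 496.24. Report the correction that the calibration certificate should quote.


Correction = standard - reading
= 499.6 - 496.24
= 3.3600

3.3600


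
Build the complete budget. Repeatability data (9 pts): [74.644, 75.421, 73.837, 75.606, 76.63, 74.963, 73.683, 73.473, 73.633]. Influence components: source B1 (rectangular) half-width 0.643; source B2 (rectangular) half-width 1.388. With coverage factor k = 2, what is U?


mean = (74.644 + 75.421 + 73.837 + 75.606 + 76.63 + 74.963 + 73.683 + 73.473 + 73.633) / 9 = 74.65444444
s = sqrt(sum((x - mean)^2)/(n-1)) = 1.092147
u_A = s / sqrt(n) = 1.092147 / sqrt(9) = 0.364049
u_B1 = 0.643 / sqrt(3) = 0.37123622
u_B2 = 1.388 / sqrt(3) = 0.80136217
uc = sqrt(0.364049^2 + 0.37123622^2 + 0.80136217^2) = 0.95526401
U = k * uc = 2 * 0.95526401
U = 1.9105

1.9105


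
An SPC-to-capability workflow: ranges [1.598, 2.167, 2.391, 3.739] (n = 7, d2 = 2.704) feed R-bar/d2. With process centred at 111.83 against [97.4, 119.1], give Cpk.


R_bar = (1.598 + 2.167 + 2.391 + 3.739) / 4 = 2.47375
sigma = R_bar / d2 = 2.47375 / 2.704 = 0.91484837
Cp = (USL - LSL)/(6*sigma) = (119.1 - 97.4)/(6*0.91484837) = 3.9533
Cpu = (119.1 - 111.83)/(3*0.91484837) = 2.6489
Cpl = (111.83 - 97.4)/(3*0.91484837) = 5.2577
Cpk = min(Cpu, Cpl) = 2.6489

2.6489


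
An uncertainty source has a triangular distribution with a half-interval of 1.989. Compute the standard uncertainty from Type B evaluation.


u_B = half_width / sqrt(6)
u_B = 1.989 / 2.4494897
u_B = 0.8120

0.8120


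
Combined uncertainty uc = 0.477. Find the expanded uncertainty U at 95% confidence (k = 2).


U = k * uc
U = 2 * 0.477
U = 0.9540

0.9540


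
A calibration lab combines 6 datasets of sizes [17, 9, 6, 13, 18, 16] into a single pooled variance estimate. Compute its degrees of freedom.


nu = sum_i (n_i - 1)
nu = ((17 - 1) + (9 - 1) + (6 - 1) + (13 - 1) + (18 - 1) + (16 - 1))
nu = 16 + 8 + 5 + 12 + 17 + 15
nu = 73

73


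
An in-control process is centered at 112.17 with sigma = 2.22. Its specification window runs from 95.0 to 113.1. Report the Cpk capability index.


Cpu = (USL - mean) / (3*sigma) = (113.1 - 112.17) / (3*2.22) = 0.1396
Cpl = (mean - LSL) / (3*sigma) = (112.17 - 95.0) / (3*2.22) = 2.5781
Cpk = min(Cpu, Cpl) = 0.1396

0.1396


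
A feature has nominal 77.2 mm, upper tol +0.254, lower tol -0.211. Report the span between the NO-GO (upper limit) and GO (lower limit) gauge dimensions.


GO = nominal - lower_tol (smallest hole = maximum material condition)
GO = 77.2 - 0.211 = 76.989
NO-GO = nominal + upper_tol (largest hole = least material condition)
NO-GO = 77.2 + 0.254 = 77.454
spread = NO-GO - GO = 77.454 - 76.989 = 0.4650

0.4650


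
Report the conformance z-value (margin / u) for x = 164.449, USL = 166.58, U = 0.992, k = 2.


u = U / k = 0.992 / 2 = 0.496
margin = |USL - x| = |166.58 - 164.449| = 2.131
z = margin / u = 2.131 / 0.496
z = 4.2964

4.2964


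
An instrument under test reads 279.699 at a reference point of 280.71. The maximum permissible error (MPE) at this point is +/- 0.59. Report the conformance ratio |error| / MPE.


e = indication - reference = 279.699 - 280.71 = -1.0110
|e| = 1.0110
ratio = |e| / MPE = 1.0110 / 0.59
ratio = 1.7136

1.7136


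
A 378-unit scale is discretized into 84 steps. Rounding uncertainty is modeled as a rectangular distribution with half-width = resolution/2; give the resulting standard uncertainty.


resolution = range / divisions
resolution = 378 / 84 = 4.5
u_res = resolution / (2*sqrt(3))
u_res = 4.5 / 3.4641016
u_res = 1.2990

1.2990


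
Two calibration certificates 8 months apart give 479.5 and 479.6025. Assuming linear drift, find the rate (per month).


rate = (v2 - v1) / months
= (479.6025 - 479.5) / 8
= 0.1025 / 8
= 0.0128

0.0128


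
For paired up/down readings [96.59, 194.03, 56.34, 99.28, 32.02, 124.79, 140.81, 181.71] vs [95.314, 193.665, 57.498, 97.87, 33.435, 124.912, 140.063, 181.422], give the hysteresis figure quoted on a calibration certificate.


|96.59 - 95.314| = 1.2760
|194.03 - 193.665| = 0.3650
|56.34 - 57.498| = 1.1580
|99.28 - 97.87| = 1.4100
|32.02 - 33.435| = 1.4150
|124.79 - 124.912| = 0.1220
|140.81 - 140.063| = 0.7470
|181.71 - 181.422| = 0.2880
hysteresis = max(diffs) = 1.4150

1.4150


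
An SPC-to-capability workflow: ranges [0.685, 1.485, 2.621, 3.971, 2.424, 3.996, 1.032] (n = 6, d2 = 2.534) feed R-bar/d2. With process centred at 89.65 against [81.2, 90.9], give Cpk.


R_bar = (0.685 + 1.485 + 2.621 + 3.971 + 2.424 + 3.996 + 1.032) / 7 = 2.3162857
sigma = R_bar / d2 = 2.3162857 / 2.534 = 0.91408275
Cp = (USL - LSL)/(6*sigma) = (90.9 - 81.2)/(6*0.91408275) = 1.7686
Cpu = (90.9 - 89.65)/(3*0.91408275) = 0.4558
Cpl = (89.65 - 81.2)/(3*0.91408275) = 3.0814
Cpk = min(Cpu, Cpl) = 0.4558

0.4558


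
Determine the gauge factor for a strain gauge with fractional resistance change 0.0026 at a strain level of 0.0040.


GF = (dR/R) / epsilon
= 0.0026 / 0.0040
= 0.6500

0.6500


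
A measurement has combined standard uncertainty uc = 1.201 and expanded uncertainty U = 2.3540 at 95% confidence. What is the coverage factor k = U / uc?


k = U / uc
k = 2.3540 / 1.201
k = 1.96

1.96


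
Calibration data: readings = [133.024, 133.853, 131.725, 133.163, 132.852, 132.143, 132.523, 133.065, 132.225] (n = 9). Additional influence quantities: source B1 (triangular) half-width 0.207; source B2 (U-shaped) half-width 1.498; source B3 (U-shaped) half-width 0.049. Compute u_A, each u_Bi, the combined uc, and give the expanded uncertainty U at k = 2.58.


mean = (133.024 + 133.853 + 131.725 + 133.163 + 132.852 + 132.143 + 132.523 + 133.065 + 132.225) / 9 = 132.7303333
s = sqrt(sum((x - mean)^2)/(n-1)) = 0.64368373
u_A = s / sqrt(n) = 0.64368373 / sqrt(9) = 0.21456124
u_B1 = 0.207 / sqrt(6) = 0.084507396
u_B2 = 1.498 / sqrt(2) = 1.059246
u_B3 = 0.049 / sqrt(2) = 0.034648232
uc = sqrt(0.21456124^2 + 0.084507396^2 + 1.059246^2 + 0.034648232^2) = 1.0846108
U = k * uc = 2.58 * 1.0846108
U = 2.7983

2.7983


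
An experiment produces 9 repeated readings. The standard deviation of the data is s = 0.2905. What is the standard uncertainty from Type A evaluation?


u_A = s / sqrt(n)
u_A = 0.2905 / sqrt(9)
u_A = 0.2905 / 3
u_A = 0.0968

0.0968


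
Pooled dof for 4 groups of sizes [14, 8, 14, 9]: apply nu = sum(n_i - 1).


nu = sum_i (n_i - 1)
nu = ((14 - 1) + (8 - 1) + (14 - 1) + (9 - 1))
nu = 13 + 7 + 13 + 8
nu = 41

41


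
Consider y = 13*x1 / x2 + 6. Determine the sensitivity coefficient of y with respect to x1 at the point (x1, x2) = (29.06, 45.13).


y = 13*x1 / x2 + 6
dy/dx1 = 13/x2
Evaluate at x2 = 45.13: c1 = 13 / 45.13
c1 = 0.2881

0.2881


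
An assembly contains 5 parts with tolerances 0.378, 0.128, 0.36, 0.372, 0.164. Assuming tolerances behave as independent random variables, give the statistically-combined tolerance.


RSS = sqrt(0.378^2 + 0.128^2 + 0.36^2 + 0.372^2 + 0.164^2)
= sqrt(0.454148)
= 0.6739

0.6739


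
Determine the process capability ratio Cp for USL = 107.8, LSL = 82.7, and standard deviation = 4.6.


Cp = (USL - LSL) / (6 * sigma)
= (107.8 - 82.7) / (6 * 4.6)
= 25.1000 / 27.6000
= 0.9094

0.9094


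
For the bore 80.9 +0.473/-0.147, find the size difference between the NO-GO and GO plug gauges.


GO = nominal - lower_tol (smallest hole = maximum material condition)
GO = 80.9 - 0.147 = 80.753
NO-GO = nominal + upper_tol (largest hole = least material condition)
NO-GO = 80.9 + 0.473 = 81.373
spread = NO-GO - GO = 81.373 - 80.753 = 0.6200

0.6200


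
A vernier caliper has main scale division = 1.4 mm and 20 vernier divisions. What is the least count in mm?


LC = MSD / n_div
= 1.4 / 20
= 0.0700

0.0700


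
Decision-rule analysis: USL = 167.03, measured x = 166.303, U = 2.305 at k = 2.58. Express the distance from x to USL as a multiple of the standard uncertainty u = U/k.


u = U / k = 2.305 / 2.58 = 0.89341085
margin = |USL - x| = |167.03 - 166.303| = 0.727
z = margin / u = 0.727 / 0.89341085
z = 0.8137

0.8137


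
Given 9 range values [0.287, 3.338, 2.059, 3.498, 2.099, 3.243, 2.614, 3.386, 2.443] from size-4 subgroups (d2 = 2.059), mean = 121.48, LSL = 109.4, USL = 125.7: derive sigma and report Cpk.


R_bar = (0.287 + 3.338 + 2.059 + 3.498 + 2.099 + 3.243 + 2.614 + 3.386 + 2.443) / 9 = 2.5518889
sigma = R_bar / d2 = 2.5518889 / 2.059 = 1.2393827
Cp = (USL - LSL)/(6*sigma) = (125.7 - 109.4)/(6*1.2393827) = 2.1920
Cpu = (125.7 - 121.48)/(3*1.2393827) = 1.1350
Cpl = (121.48 - 109.4)/(3*1.2393827) = 3.2489
Cpk = min(Cpu, Cpl) = 1.1350

1.1350


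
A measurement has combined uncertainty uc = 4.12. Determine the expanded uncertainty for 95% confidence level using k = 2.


U = k * uc
U = 2 * 4.12
U = 8.2400

8.2400


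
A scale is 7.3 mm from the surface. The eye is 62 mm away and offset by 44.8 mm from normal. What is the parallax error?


error = h * offset / d
= 7.3 * 44.8 / 62
= 5.2748

5.2748


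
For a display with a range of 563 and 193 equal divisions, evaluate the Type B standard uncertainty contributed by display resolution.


resolution = range / divisions
resolution = 563 / 193 = 2.9170984
u_res = resolution / (2*sqrt(3))
u_res = 2.9170984 / 3.4641016
u_res = 0.8421

0.8421


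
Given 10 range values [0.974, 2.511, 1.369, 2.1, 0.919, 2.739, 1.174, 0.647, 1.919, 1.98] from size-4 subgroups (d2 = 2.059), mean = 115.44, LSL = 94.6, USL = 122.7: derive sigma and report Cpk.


R_bar = (0.974 + 2.511 + 1.369 + 2.1 + 0.919 + 2.739 + 1.174 + 0.647 + 1.919 + 1.98) / 10 = 1.6332
sigma = R_bar / d2 = 1.6332 / 2.059 = 0.79320058
Cp = (USL - LSL)/(6*sigma) = (122.7 - 94.6)/(6*0.79320058) = 5.9043
Cpu = (122.7 - 115.44)/(3*0.79320058) = 3.0509
Cpl = (115.44 - 94.6)/(3*0.79320058) = 8.7578
Cpk = min(Cpu, Cpl) = 3.0509

3.0509


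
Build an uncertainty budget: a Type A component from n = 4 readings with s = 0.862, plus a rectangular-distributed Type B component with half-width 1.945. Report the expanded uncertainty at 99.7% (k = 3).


u_A = s / sqrt(n) = 0.862 / sqrt(4) = 0.431
u_B = half_width / sqrt(3) = 1.945 / sqrt(3) = 1.1229463
uc = sqrt(u_A^2 + u_B^2) = sqrt(0.431^2 + 1.1229463^2) = 1.2028173
U = k * uc = 3 * 1.2028173
U = 3.6085

3.6085
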